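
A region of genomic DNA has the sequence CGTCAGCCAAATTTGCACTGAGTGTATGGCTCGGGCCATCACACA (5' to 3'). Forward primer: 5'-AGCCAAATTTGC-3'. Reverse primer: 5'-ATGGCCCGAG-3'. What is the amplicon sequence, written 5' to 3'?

Forward primer AGCCAAATTTGC is found on the top strand at positions 5–16.
The reverse primer's reverse complement is CTCGGGCCAT, which matches the template at positions 30–39.
The product is the template from position 5 through 39 (35 bp).

5'-AGCCAAATTTGCACTGAGTGTATGGCTCGGGCCAT-3'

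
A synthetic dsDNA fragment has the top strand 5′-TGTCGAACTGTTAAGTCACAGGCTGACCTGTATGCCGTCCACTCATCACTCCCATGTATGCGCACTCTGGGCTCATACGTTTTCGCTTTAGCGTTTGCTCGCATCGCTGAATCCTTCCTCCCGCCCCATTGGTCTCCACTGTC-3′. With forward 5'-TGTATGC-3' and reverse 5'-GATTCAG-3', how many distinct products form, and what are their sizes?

Two products: 85 bp, 59 bp

The forward primer TGTATGC matches the top strand at positions 29–35, 55–61.
The reverse primer's reverse complement is CTGAATC, matching at positions 107–113.
Each forward site pairs with the reverse site to give a product ending at position 113: sizes 85, 59 bp.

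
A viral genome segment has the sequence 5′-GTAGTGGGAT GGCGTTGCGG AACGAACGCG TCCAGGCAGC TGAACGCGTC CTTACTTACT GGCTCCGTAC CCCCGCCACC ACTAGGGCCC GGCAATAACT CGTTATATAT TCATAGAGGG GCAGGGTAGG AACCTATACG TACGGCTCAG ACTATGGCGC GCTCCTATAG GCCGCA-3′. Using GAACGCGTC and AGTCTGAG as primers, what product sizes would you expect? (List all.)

130 bp, 112 bp

The forward primer GAACGCGTC matches the top strand at positions 24–32, 42–50.
The reverse primer's reverse complement is CTCAGACT, matching at positions 146–153.
Each forward site pairs with the reverse site to give a product ending at position 153: sizes 130, 112 bp.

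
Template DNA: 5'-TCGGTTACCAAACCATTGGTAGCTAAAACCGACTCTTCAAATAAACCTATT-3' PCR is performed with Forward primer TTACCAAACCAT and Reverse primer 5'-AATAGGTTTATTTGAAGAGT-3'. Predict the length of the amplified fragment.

The forward primer matches the template at positions 5–16.
Taking the reverse complement of AATAGGTTTATTTGAAGAGT gives ACTCTTCAAATAAACCTATT, found at positions 32–51 on the template; the primer anneals here to the top strand with its 3' end pointing upstream.
Amplicon spans positions 5–51: 47 bp.

47 bp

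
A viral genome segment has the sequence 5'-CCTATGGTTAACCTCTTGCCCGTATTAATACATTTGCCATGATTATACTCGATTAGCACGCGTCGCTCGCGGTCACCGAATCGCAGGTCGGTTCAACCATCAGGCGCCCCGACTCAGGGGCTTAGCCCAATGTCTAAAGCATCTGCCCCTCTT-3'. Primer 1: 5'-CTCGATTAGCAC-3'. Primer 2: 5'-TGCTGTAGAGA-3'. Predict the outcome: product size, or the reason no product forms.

Primer 2 (TGCTGTAGAGA) does not match the top strand, and its reverse complement TCTCTACAGCA does not match either.
With no annealing site for primer 2, no amplification occurs.

No product — primer 2 has no binding site in the template.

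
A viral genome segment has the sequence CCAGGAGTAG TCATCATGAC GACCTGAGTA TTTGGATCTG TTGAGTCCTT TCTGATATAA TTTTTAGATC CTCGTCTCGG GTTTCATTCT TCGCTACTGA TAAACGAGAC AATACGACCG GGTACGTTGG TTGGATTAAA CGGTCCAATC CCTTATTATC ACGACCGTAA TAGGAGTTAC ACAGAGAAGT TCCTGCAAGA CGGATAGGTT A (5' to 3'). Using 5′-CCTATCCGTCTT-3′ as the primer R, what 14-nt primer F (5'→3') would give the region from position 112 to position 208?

5'-ATACGACCGGGTAC-3'

The reverse primer's reverse complement AAGACGGATAGG matches the template at positions 197–208; the product starts at position 112.
The forward primer is identical to the top strand over positions 112–125: ATACGACCGGGTAC.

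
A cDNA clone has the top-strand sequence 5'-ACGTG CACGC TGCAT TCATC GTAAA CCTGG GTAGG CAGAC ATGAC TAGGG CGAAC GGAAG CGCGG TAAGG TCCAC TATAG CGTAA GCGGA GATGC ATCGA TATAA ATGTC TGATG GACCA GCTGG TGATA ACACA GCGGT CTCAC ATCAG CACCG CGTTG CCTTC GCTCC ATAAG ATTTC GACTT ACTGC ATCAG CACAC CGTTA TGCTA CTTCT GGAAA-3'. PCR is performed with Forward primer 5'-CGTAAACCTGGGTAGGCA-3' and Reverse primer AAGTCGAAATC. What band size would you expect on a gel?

Forward primer CGTAAACCTGGGTAGGCA is found on the top strand at positions 20–37.
The reverse primer's reverse complement is GATTTCGACTT, which matches the template at positions 175–185.
Product length = (reverse-primer end) − (forward-primer start) + 1 = 185 − 20 + 1 = 166 bp.

166 bp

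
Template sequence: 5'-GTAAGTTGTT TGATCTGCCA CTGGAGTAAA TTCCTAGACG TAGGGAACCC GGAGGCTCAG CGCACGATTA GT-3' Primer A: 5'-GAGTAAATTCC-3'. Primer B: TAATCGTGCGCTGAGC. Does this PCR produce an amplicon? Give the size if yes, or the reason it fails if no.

Yes — a 47 bp product.

Primer A (GAGTAAATTCC) matches the top strand at positions 24–34; it acts as a forward primer.
Primer B's reverse complement is GCTCAGCGCACGATTA, matching the top strand at positions 55–70; it acts as a reverse primer.
The 3' ends face each other across positions 24–70, giving a 47 bp product.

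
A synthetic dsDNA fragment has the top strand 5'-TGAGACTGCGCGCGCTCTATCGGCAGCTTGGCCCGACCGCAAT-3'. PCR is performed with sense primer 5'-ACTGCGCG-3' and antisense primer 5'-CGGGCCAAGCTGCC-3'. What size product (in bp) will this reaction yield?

31 bp

Scanning the template, ACTGCGCG occurs at positions 5–12; this primer anneals to the bottom strand there with its 3' end pointing downstream.
The reverse primer's reverse complement is GGCAGCTTGGCCCG, which matches the template at positions 22–35.
Amplicon spans positions 5–35: 31 bp.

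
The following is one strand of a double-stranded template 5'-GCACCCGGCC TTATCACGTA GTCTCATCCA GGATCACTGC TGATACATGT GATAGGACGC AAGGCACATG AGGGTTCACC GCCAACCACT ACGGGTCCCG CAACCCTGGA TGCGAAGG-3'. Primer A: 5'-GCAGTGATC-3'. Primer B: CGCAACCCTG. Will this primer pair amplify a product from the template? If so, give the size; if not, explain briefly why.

No product — the primers' 3' ends point away from each other.

Primer A (GCAGTGATC) has reverse complement GATCACTGC, which matches the top strand at positions 32–40; primer A anneals to the top strand there with its 3' end pointing upstream toward position 32.
Primer B (CGCAACCCTG) matches the top strand directly at positions 99–108; it anneals to the bottom strand with its 3' end pointing downstream toward position 108.
The 3' ends diverge (primer A extends toward position 1, primer B toward position 118), so the primers never converge on a shared product.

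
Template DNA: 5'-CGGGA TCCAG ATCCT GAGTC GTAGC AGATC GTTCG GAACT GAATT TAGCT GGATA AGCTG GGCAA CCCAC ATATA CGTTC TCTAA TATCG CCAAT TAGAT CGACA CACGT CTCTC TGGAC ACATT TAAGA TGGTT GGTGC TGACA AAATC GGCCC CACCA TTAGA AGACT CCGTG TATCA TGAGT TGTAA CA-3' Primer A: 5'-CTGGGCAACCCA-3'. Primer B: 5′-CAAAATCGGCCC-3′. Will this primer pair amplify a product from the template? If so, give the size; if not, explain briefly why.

Primer A (CTGGGCAACCCA) matches the top strand at positions 58–69 (3' end points downstream).
Primer B (CAAAATCGGCCC) also matches the top strand directly, at positions 144–155 — its reverse complement GGGCCGATTTTG is not present.
Both primers anneal to the bottom strand with 3' ends pointing the same way, so neither can prime synthesis back toward the other.

No product — both primers anneal to the same strand and extend in the same direction.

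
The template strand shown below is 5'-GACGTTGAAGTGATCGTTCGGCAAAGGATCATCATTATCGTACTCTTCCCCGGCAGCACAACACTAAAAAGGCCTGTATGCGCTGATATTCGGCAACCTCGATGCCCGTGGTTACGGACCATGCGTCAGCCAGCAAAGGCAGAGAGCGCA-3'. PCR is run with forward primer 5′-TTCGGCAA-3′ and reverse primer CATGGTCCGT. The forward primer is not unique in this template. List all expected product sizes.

The forward primer TTCGGCAA matches the top strand at positions 17–24, 89–96.
The reverse primer's reverse complement is ACGGACCATG, matching at positions 114–123.
Each forward site pairs with the reverse site to give a product ending at position 123: sizes 107, 35 bp.

107 bp, 35 bp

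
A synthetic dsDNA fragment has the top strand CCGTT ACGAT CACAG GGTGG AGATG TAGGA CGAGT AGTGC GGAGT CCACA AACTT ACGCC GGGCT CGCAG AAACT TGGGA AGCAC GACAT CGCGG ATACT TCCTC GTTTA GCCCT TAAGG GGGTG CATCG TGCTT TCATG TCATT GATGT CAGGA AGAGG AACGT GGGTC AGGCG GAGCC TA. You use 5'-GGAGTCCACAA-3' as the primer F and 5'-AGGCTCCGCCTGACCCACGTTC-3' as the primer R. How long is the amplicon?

141 bp

Forward primer GGAGTCCACAA is found on the top strand at positions 41–51.
Taking the reverse complement of AGGCTCCGCCTGACCCACGTTC gives GAACGTGGGTCAGGCGGAGCCT, found at positions 160–181 on the template; the primer anneals here to the top strand with its 3' end pointing upstream.
The product runs from position 41 to position 181, so its length is 181 − 41 + 1 = 141 bp.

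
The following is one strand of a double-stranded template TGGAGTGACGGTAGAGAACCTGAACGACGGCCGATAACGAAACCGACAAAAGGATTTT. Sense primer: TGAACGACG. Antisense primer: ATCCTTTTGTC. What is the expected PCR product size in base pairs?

35 bp

Scanning the template, TGAACGACG occurs at positions 21–29; this primer anneals to the bottom strand there with its 3' end pointing downstream.
The reverse primer's reverse complement is GACAAAAGGAT, which matches the template at positions 45–55.
The product runs from position 21 to position 55, so its length is 55 − 21 + 1 = 35 bp.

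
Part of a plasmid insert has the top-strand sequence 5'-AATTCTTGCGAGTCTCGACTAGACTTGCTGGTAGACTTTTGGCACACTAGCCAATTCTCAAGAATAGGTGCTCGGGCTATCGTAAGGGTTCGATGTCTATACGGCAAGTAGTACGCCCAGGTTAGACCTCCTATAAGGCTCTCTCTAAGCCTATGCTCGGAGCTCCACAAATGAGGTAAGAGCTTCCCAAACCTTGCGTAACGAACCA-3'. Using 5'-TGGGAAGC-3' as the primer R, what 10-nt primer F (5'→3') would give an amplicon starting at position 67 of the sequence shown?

5'-GGTGCTCGGG-3'

The reverse primer's reverse complement GCTTCCCA matches the template at positions 182–189; the product starts at position 67.
The forward primer is identical to the top strand over positions 67–76: GGTGCTCGGG.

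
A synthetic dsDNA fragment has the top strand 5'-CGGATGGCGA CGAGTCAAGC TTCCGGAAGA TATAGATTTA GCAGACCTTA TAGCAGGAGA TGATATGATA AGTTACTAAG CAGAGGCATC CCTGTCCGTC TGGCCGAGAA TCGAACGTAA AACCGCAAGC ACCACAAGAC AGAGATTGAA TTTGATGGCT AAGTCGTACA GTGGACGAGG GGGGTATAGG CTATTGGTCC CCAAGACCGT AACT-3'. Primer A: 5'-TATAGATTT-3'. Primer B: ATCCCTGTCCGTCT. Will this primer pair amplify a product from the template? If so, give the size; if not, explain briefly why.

Primer A (TATAGATTT) matches the top strand at positions 31–39 (3' end points downstream).
Primer B (ATCCCTGTCCGTCT) also matches the top strand directly, at positions 88–101 — its reverse complement AGACGGACAGGGAT is not present.
Both primers anneal to the bottom strand with 3' ends pointing the same way, so neither can prime synthesis back toward the other.

No product — both primers anneal to the same strand and extend in the same direction.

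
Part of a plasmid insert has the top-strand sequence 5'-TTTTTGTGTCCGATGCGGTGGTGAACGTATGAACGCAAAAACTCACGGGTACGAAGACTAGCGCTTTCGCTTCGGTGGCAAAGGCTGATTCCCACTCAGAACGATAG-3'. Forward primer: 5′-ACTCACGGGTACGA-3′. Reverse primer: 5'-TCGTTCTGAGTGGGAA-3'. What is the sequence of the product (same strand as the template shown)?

5'-ACTCACGGGTACGAAGACTAGCGCTTTCGCTTCGGTGGCAAAGGCTGATTCCCACTCAGAACGA-3'

Scanning the template, ACTCACGGGTACGA occurs at positions 41–54; this primer anneals to the bottom strand there with its 3' end pointing downstream.
The reverse primer's reverse complement is TTCCCACTCAGAACGA, which matches the template at positions 89–104.
The product is the template from position 41 through 104 (64 bp).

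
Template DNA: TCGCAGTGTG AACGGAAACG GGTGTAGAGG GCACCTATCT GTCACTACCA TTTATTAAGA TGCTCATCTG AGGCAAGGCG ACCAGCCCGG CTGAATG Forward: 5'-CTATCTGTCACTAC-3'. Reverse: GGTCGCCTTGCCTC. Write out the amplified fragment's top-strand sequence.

Scanning the template, CTATCTGTCACTAC occurs at positions 35–48; this primer anneals to the bottom strand there with its 3' end pointing downstream.
Taking the reverse complement of GGTCGCCTTGCCTC gives GAGGCAAGGCGACC, found at positions 70–83 on the template; the primer anneals here to the top strand with its 3' end pointing upstream.
The product is the template from position 35 through 83 (49 bp).

5'-CTATCTGTCACTACCATTTATTAAGATGCTCATCTGAGGCAAGGCGACC-3'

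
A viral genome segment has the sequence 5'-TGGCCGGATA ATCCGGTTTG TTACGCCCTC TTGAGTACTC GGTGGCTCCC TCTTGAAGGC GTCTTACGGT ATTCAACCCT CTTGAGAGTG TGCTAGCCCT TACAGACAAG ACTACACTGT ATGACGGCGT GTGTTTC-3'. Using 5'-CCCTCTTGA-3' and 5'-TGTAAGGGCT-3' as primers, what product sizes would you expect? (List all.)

The forward primer CCCTCTTGA matches the top strand at positions 26–34, 48–56, 77–85.
The reverse primer's reverse complement is AGCCCTTACA, matching at positions 95–104.
Each forward site pairs with the reverse site to give a product ending at position 104: sizes 79, 57, 28 bp.

79 bp, 57 bp, 28 bp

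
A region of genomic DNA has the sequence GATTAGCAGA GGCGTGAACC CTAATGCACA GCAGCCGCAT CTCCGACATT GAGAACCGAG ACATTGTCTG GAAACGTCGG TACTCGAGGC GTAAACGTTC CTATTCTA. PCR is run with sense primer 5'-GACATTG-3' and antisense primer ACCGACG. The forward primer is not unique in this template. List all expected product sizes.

37 bp, 22 bp

The forward primer GACATTG matches the top strand at positions 45–51, 60–66.
The reverse primer's reverse complement is CGTCGGT, matching at positions 75–81.
Each forward site pairs with the reverse site to give a product ending at position 81: sizes 37, 22 bp.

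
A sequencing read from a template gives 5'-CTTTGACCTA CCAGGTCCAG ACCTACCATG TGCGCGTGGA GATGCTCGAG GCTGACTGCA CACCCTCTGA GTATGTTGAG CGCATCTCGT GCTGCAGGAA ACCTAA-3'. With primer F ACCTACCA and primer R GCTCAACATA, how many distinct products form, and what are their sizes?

Two products: 76 bp, 61 bp

The forward primer ACCTACCA matches the top strand at positions 6–13, 21–28.
The reverse primer's reverse complement is TATGTTGAGC, matching at positions 72–81.
Each forward site pairs with the reverse site to give a product ending at position 81: sizes 76, 61 bp.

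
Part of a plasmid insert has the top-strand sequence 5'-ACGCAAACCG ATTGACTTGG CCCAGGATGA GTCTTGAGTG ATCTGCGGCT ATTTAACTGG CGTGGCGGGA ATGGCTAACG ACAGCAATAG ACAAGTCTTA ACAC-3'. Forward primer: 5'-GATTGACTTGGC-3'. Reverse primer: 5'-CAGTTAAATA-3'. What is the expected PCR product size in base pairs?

Forward primer GATTGACTTGGC is found on the top strand at positions 10–21.
Taking the reverse complement of CAGTTAAATA gives TATTTAACTG, found at positions 50–59 on the template; the primer anneals here to the top strand with its 3' end pointing upstream.
The product runs from position 10 to position 59, so its length is 59 − 10 + 1 = 50 bp.

50 bp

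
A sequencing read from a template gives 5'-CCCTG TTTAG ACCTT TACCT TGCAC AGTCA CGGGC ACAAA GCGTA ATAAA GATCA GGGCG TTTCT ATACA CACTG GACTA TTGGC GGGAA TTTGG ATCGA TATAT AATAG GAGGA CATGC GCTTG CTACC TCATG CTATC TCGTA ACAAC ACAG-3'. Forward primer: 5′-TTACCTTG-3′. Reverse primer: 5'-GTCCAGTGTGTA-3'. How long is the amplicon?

64 bp

The forward primer matches the template at positions 15–22.
The reverse primer's reverse complement is TACACACTGGAC, which matches the template at positions 67–78.
Product length = (reverse-primer end) − (forward-primer start) + 1 = 78 − 15 + 1 = 64 bp.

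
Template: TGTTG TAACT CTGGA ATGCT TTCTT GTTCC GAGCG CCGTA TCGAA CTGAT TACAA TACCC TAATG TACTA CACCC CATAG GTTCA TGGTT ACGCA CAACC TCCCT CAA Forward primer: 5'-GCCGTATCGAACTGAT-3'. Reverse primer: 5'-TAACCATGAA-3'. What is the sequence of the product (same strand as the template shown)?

Scanning the template, GCCGTATCGAACTGAT occurs at positions 35–50; this primer anneals to the bottom strand there with its 3' end pointing downstream.
The reverse primer's reverse complement is TTCATGGTTA, which matches the template at positions 82–91.
The product is the template from position 35 through 91 (57 bp).

5'-GCCGTATCGAACTGATTACAATACCCTAATGTACTACACCCCATAGGTTCATGGTTA-3'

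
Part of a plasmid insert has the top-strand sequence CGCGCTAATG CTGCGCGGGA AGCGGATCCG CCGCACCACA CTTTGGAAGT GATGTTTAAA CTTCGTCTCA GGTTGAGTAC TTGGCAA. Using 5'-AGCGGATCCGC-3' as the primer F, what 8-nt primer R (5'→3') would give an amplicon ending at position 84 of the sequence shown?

5'-CCAAGTAC-3'

The forward primer binds at positions 21–31; the product's 3' end on the top strand is position 84.
The reverse primer anneals to the top strand over positions 77–84, i.e. to GTACTTGG.
Its sequence written 5'→3' is the reverse complement: CCAAGTAC.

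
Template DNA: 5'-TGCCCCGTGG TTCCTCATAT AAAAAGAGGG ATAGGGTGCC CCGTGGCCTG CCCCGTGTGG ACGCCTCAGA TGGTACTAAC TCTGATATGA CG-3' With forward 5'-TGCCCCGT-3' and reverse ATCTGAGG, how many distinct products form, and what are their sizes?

The forward primer TGCCCCGT matches the top strand at positions 1–8, 37–44, 49–56.
The reverse primer's reverse complement is CCTCAGAT, matching at positions 64–71.
Each forward site pairs with the reverse site to give a product ending at position 71: sizes 71, 35, 23 bp.

Three products: 71 bp, 35 bp, 23 bp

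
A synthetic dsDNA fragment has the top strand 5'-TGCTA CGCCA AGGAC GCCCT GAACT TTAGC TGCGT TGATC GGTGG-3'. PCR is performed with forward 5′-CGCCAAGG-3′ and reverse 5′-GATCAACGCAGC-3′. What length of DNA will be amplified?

35 bp

Forward primer CGCCAAGG is found on the top strand at positions 6–13.
The reverse primer's reverse complement is GCTGCGTTGATC, which matches the template at positions 29–40.
Amplicon spans positions 6–40: 35 bp.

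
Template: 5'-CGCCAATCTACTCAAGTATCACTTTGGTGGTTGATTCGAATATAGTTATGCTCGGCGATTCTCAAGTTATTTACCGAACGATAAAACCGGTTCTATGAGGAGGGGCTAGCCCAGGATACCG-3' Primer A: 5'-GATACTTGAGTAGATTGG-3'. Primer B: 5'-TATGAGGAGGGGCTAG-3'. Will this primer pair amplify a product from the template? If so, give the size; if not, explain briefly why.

No product — the primers' 3' ends point away from each other.

Primer A (GATACTTGAGTAGATTGG) has reverse complement CCAATCTACTCAAGTATC, which matches the top strand at positions 3–20; primer A anneals to the top strand there with its 3' end pointing upstream toward position 3.
Primer B (TATGAGGAGGGGCTAG) matches the top strand directly at positions 94–109; it anneals to the bottom strand with its 3' end pointing downstream toward position 109.
The 3' ends diverge (primer A extends toward position 1, primer B toward position 121), so the primers never converge on a shared product.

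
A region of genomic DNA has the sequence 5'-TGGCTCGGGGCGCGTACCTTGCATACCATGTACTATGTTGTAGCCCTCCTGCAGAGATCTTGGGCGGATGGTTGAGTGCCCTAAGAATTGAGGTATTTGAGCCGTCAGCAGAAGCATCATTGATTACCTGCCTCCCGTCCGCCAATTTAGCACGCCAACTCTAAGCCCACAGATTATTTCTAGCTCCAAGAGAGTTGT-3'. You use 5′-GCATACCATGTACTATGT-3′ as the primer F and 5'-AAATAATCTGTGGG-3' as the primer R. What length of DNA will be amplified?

Forward primer GCATACCATGTACTATGT is found on the top strand at positions 21–38.
Taking the reverse complement of AAATAATCTGTGGG gives CCCACAGATTATTT, found at positions 166–179 on the template; the primer anneals here to the top strand with its 3' end pointing upstream.
Product length = (reverse-primer end) − (forward-primer start) + 1 = 179 − 21 + 1 = 159 bp.

159 bp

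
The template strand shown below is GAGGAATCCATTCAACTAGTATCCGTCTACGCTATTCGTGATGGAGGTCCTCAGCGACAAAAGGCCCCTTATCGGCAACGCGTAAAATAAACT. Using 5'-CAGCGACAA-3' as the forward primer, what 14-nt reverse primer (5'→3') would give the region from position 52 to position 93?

The product's 3' end on the top strand is position 93.
The reverse primer anneals to the top strand over positions 80–93, i.e. to GCGTAAAATAAACT.
Its sequence written 5'→3' is the reverse complement: AGTTTATTTTACGC.

5'-AGTTTATTTTACGC-3'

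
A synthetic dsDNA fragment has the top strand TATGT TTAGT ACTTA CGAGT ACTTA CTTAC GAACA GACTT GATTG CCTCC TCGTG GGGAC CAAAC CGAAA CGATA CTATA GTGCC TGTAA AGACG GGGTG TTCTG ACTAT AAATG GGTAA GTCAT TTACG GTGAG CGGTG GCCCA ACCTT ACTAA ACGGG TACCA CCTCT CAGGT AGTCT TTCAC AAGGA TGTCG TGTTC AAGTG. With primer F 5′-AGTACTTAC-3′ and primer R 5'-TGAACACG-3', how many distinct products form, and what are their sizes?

Two products: 194 bp, 184 bp

The forward primer AGTACTTAC matches the top strand at positions 8–16, 18–26.
The reverse primer's reverse complement is CGTGTTCA, matching at positions 194–201.
Each forward site pairs with the reverse site to give a product ending at position 201: sizes 194, 184 bp.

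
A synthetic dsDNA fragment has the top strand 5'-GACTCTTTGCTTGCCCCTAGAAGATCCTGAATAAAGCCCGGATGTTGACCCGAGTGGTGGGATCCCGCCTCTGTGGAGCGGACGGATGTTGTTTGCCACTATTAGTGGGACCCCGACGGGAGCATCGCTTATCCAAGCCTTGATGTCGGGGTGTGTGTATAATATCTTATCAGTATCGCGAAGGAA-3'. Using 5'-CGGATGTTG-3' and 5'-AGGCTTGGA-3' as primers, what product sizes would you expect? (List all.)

The forward primer CGGATGTTG matches the top strand at positions 39–47, 83–91.
The reverse primer's reverse complement is TCCAAGCCT, matching at positions 132–140.
Each forward site pairs with the reverse site to give a product ending at position 140: sizes 102, 58 bp.

102 bp, 58 bp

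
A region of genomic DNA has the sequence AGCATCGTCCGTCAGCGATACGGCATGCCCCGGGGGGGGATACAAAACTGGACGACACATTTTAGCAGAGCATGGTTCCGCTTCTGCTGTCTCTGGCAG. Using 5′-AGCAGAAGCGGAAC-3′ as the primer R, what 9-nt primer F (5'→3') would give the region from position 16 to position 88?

5'-CGATACGGC-3'

The reverse primer's reverse complement GTTCCGCTTCTGCT matches the template at positions 75–88; the product starts at position 16.
The forward primer is identical to the top strand over positions 16–24: CGATACGGC.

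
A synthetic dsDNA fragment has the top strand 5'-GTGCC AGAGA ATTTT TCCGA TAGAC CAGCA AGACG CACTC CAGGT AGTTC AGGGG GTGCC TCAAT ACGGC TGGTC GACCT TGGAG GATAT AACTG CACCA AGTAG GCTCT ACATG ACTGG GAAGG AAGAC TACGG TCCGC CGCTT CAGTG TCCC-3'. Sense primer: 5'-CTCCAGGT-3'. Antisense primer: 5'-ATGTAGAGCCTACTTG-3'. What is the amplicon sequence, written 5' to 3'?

Scanning the template, CTCCAGGT occurs at positions 38–45; this primer anneals to the bottom strand there with its 3' end pointing downstream.
Reverse complement of the reverse primer: CAAGTAGGCTCTACAT. This occurs on the top strand at positions 99–114.
The product is the template from position 38 through 114 (77 bp).

5'-CTCCAGGTAGTTCAGGGGGTGCCTCAATACGGCTGGTCGACCTTGGAGGATATAACTGCACCAAGTAGGCTCTACAT-3'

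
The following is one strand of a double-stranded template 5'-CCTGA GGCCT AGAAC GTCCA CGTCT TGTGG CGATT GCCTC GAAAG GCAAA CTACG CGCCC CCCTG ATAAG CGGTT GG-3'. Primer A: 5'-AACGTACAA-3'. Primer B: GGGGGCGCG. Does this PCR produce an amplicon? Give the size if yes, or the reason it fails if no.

No product — primer A has no binding site in the template.

Primer A (AACGTACAA) does not match the top strand, and its reverse complement TTGTACGTT does not match either.
With no annealing site for primer A, no amplification occurs.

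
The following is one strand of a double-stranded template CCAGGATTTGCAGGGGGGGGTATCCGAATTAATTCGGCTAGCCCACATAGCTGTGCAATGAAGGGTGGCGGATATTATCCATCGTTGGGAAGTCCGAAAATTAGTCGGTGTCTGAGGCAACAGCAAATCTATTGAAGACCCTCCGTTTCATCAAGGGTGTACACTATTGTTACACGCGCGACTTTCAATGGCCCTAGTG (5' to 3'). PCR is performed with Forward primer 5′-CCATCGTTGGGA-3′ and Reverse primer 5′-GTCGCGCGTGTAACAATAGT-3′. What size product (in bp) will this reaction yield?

Forward primer CCATCGTTGGGA is found on the top strand at positions 79–90.
Taking the reverse complement of GTCGCGCGTGTAACAATAGT gives ACTATTGTTACACGCGCGAC, found at positions 163–182 on the template; the primer anneals here to the top strand with its 3' end pointing upstream.
Product length = (reverse-primer end) − (forward-primer start) + 1 = 182 − 79 + 1 = 104 bp.

104 bp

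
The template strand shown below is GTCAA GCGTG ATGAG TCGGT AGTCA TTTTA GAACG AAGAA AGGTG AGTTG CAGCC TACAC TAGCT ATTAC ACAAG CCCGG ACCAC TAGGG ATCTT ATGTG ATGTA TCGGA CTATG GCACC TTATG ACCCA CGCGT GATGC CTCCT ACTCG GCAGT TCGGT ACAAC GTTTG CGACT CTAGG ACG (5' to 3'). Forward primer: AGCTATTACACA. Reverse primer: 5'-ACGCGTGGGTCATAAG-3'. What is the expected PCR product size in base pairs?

The forward primer matches the template at positions 62–73.
Reverse complement of the reverse primer: CTTATGACCCACGCGT. This occurs on the top strand at positions 120–135.
The product runs from position 62 to position 135, so its length is 135 − 62 + 1 = 74 bp.

74 bp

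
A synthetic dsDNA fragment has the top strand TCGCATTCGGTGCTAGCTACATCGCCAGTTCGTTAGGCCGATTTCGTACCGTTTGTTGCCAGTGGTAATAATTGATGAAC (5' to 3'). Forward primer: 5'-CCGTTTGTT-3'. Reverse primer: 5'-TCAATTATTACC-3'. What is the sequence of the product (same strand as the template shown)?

Forward primer CCGTTTGTT is found on the top strand at positions 49–57.
Taking the reverse complement of TCAATTATTACC gives GGTAATAATTGA, found at positions 64–75 on the template; the primer anneals here to the top strand with its 3' end pointing upstream.
The product is the template from position 49 through 75 (27 bp).

5'-CCGTTTGTTGCCAGTGGTAATAATTGA-3'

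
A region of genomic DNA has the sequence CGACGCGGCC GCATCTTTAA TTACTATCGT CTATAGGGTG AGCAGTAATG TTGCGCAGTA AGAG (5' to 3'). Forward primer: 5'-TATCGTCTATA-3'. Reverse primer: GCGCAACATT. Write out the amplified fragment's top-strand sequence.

The forward primer matches the template at positions 25–35.
Reverse complement of the reverse primer: AATGTTGCGC. This occurs on the top strand at positions 47–56.
The product is the template from position 25 through 56 (32 bp).

5'-TATCGTCTATAGGGTGAGCAGTAATGTTGCGC-3'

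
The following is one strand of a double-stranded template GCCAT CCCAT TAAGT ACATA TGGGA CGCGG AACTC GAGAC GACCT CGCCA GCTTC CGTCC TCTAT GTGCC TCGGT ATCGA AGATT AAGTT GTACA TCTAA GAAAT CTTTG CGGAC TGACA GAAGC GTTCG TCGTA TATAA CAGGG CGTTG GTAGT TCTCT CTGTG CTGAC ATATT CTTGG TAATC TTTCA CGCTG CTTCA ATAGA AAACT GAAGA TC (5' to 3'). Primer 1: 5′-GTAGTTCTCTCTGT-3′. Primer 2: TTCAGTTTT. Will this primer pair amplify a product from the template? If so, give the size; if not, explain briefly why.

Yes — a 63 bp product.

Primer 1 (GTAGTTCTCTCTGT) matches the top strand at positions 151–164; it acts as a forward primer.
Primer 2's reverse complement is AAAACTGAA, matching the top strand at positions 205–213; it acts as a reverse primer.
The 3' ends face each other across positions 151–213, giving a 63 bp product.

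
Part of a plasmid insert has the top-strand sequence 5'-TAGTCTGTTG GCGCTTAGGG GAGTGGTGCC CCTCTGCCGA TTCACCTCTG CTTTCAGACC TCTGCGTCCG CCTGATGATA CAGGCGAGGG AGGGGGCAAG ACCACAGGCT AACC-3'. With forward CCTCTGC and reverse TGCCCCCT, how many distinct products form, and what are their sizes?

Three products: 68 bp, 54 bp, 40 bp

The forward primer CCTCTGC matches the top strand at positions 31–37, 45–51, 59–65.
The reverse primer's reverse complement is AGGGGGCA, matching at positions 91–98.
Each forward site pairs with the reverse site to give a product ending at position 98: sizes 68, 54, 40 bp.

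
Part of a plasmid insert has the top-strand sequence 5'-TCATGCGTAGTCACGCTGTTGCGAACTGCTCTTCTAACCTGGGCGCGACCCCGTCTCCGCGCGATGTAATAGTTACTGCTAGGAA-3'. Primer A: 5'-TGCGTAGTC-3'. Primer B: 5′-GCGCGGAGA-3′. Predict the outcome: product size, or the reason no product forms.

Primer A (TGCGTAGTC) matches the top strand at positions 4–12; it acts as a forward primer.
Primer B's reverse complement is TCTCCGCGC, matching the top strand at positions 54–62; it acts as a reverse primer.
The 3' ends face each other across positions 4–62, giving a 59 bp product.

Yes — a 59 bp product.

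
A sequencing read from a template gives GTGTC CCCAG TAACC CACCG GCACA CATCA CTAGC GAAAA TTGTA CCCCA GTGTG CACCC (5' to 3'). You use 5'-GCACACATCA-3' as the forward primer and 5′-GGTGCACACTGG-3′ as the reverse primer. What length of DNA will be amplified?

39 bp

Forward primer GCACACATCA is found on the top strand at positions 21–30.
Taking the reverse complement of GGTGCACACTGG gives CCAGTGTGCACC, found at positions 48–59 on the template; the primer anneals here to the top strand with its 3' end pointing upstream.
Amplicon spans positions 21–59: 39 bp.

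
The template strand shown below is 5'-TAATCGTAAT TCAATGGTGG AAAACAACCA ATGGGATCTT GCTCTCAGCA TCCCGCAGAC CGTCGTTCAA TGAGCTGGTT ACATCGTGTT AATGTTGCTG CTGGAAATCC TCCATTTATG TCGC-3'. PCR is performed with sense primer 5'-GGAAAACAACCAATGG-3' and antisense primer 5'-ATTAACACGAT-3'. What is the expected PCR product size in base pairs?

75 bp

Scanning the template, GGAAAACAACCAATGG occurs at positions 19–34; this primer anneals to the bottom strand there with its 3' end pointing downstream.
The reverse primer's reverse complement is ATCGTGTTAAT, which matches the template at positions 83–93.
The product runs from position 19 to position 93, so its length is 93 − 19 + 1 = 75 bp.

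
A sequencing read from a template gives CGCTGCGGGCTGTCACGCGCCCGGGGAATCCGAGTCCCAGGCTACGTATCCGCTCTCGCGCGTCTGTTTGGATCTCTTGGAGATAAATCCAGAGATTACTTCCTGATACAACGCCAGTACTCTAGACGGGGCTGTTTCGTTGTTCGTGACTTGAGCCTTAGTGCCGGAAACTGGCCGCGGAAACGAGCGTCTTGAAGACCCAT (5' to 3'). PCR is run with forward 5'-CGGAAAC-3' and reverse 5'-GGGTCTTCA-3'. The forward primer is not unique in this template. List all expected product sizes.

37 bp, 24 bp

The forward primer CGGAAAC matches the top strand at positions 165–171, 178–184.
The reverse primer's reverse complement is TGAAGACCC, matching at positions 193–201.
Each forward site pairs with the reverse site to give a product ending at position 201: sizes 37, 24 bp.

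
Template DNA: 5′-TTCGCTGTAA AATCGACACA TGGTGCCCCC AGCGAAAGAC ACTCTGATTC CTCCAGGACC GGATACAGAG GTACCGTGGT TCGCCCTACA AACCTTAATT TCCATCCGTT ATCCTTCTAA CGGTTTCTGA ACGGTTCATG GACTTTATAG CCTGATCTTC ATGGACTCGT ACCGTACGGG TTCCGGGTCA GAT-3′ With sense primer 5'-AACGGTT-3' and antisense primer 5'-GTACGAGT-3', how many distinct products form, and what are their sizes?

The forward primer AACGGTT matches the top strand at positions 119–125, 130–136.
The reverse primer's reverse complement is ACTCGTAC, matching at positions 165–172.
Each forward site pairs with the reverse site to give a product ending at position 172: sizes 54, 43 bp.

Two products: 54 bp, 43 bp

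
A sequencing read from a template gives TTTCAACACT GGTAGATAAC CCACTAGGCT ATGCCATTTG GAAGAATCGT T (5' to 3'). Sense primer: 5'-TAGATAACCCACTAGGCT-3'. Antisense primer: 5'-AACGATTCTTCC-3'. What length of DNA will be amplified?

39 bp

The forward primer matches the template at positions 13–30.
Reverse complement of the reverse primer: GGAAGAATCGTT. This occurs on the top strand at positions 40–51.
Product length = (reverse-primer end) − (forward-primer start) + 1 = 51 − 13 + 1 = 39 bp.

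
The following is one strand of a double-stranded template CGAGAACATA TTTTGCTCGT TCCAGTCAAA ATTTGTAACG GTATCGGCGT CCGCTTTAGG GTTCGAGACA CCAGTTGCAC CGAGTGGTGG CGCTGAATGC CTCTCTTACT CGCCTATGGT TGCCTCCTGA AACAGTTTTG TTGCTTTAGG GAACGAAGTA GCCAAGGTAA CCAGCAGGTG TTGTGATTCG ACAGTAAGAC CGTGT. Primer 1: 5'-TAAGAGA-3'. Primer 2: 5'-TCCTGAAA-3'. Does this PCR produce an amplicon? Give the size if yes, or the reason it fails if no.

Primer 1 (TAAGAGA) has reverse complement TCTCTTA, which matches the top strand at positions 102–108; primer 1 anneals to the top strand there with its 3' end pointing upstream toward position 102.
Primer 2 (TCCTGAAA) matches the top strand directly at positions 125–132; it anneals to the bottom strand with its 3' end pointing downstream toward position 132.
The 3' ends diverge (primer 1 extends toward position 1, primer 2 toward position 205), so the primers never converge on a shared product.

No product — the primers' 3' ends point away from each other.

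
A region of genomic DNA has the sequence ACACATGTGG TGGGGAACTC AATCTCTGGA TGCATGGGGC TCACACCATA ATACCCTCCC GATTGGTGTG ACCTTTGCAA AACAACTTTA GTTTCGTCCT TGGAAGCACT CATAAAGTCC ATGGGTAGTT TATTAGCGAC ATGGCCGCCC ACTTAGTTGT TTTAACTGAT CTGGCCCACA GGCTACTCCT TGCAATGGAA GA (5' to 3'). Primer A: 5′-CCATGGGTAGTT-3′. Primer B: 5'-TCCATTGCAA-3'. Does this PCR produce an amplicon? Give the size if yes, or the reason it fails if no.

Yes — an 81 bp product.

Primer A (CCATGGGTAGTT) matches the top strand at positions 119–130; it acts as a forward primer.
Primer B's reverse complement is TTGCAATGGA, matching the top strand at positions 190–199; it acts as a reverse primer.
The 3' ends face each other across positions 119–199, giving an 81 bp product.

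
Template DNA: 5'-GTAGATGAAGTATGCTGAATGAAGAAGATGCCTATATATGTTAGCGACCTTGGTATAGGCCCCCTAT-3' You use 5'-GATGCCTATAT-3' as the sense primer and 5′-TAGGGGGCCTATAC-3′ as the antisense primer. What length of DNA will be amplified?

Scanning the template, GATGCCTATAT occurs at positions 27–37; this primer anneals to the bottom strand there with its 3' end pointing downstream.
Taking the reverse complement of TAGGGGGCCTATAC gives GTATAGGCCCCCTA, found at positions 53–66 on the template; the primer anneals here to the top strand with its 3' end pointing upstream.
The product runs from position 27 to position 66, so its length is 66 − 27 + 1 = 40 bp.

40 bp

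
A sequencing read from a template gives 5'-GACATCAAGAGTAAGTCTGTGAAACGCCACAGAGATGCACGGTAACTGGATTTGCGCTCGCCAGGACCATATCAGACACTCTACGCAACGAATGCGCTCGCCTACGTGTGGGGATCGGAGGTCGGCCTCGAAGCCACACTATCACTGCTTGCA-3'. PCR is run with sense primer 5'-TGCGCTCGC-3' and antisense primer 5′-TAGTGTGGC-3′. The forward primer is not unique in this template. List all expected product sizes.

The forward primer TGCGCTCGC matches the top strand at positions 53–61, 93–101.
The reverse primer's reverse complement is GCCACACTA, matching at positions 133–141.
Each forward site pairs with the reverse site to give a product ending at position 141: sizes 89, 49 bp.

89 bp, 49 bp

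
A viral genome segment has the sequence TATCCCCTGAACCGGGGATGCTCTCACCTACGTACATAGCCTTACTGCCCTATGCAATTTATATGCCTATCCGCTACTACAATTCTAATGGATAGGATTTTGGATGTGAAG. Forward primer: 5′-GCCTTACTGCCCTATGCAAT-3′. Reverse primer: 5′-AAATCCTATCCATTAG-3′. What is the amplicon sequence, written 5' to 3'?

5'-GCCTTACTGCCCTATGCAATTTATATGCCTATCCGCTACTACAATTCTAATGGATAGGATTT-3'

Scanning the template, GCCTTACTGCCCTATGCAAT occurs at positions 39–58; this primer anneals to the bottom strand there with its 3' end pointing downstream.
The reverse primer's reverse complement is CTAATGGATAGGATTT, which matches the template at positions 85–100.
The product is the template from position 39 through 100 (62 bp).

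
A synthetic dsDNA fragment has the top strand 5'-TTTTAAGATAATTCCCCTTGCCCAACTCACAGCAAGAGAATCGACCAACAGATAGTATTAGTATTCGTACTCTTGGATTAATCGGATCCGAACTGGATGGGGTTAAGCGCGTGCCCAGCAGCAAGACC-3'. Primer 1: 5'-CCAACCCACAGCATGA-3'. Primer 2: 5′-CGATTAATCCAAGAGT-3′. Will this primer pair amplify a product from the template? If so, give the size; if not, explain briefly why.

Primer 1 (CCAACCCACAGCATGA) does not match the top strand, and its reverse complement TCATGCTGTGGGTTGG does not match either.
With no annealing site for primer 1, no amplification occurs.

No product — primer 1 has no binding site in the template.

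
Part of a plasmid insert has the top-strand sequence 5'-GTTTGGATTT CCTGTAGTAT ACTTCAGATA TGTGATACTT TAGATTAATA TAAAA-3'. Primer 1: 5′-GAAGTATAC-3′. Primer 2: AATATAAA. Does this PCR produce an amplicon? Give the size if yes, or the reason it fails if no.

No product — the primers' 3' ends point away from each other.

Primer 1 (GAAGTATAC) has reverse complement GTATACTTC, which matches the top strand at positions 17–25; primer 1 anneals to the top strand there with its 3' end pointing upstream toward position 17.
Primer 2 (AATATAAA) matches the top strand directly at positions 47–54; it anneals to the bottom strand with its 3' end pointing downstream toward position 54.
The 3' ends diverge (primer 1 extends toward position 1, primer 2 toward position 55), so the primers never converge on a shared product.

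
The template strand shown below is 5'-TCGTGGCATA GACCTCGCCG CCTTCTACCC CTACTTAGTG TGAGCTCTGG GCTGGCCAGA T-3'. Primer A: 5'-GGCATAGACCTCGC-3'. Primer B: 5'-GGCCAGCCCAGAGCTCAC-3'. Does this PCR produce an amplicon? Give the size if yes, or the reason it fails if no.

Yes — a 53 bp product.

Primer A (GGCATAGACCTCGC) matches the top strand at positions 5–18; it acts as a forward primer.
Primer B's reverse complement is GTGAGCTCTGGGCTGGCC, matching the top strand at positions 40–57; it acts as a reverse primer.
The 3' ends face each other across positions 5–57, giving a 53 bp product.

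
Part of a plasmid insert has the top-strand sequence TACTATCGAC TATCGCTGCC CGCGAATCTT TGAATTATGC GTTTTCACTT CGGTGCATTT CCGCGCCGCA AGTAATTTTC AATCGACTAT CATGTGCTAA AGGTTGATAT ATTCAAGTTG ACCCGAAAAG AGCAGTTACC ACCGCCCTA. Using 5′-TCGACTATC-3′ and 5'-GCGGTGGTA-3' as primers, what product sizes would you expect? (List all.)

The forward primer TCGACTATC matches the top strand at positions 6–14, 83–91.
The reverse primer's reverse complement is TACCACCGC, matching at positions 137–145.
Each forward site pairs with the reverse site to give a product ending at position 145: sizes 140, 63 bp.

140 bp, 63 bp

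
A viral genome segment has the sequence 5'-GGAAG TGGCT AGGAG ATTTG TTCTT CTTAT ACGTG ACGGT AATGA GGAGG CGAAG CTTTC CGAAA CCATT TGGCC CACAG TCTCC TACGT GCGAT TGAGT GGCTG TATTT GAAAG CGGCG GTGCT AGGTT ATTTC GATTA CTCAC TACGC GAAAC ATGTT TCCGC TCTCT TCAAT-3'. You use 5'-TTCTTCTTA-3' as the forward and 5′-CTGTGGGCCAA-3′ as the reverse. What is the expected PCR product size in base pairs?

60 bp

The forward primer matches the template at positions 21–29.
Taking the reverse complement of CTGTGGGCCAA gives TTGGCCCACAG, found at positions 70–80 on the template; the primer anneals here to the top strand with its 3' end pointing upstream.
Amplicon spans positions 21–80: 60 bp.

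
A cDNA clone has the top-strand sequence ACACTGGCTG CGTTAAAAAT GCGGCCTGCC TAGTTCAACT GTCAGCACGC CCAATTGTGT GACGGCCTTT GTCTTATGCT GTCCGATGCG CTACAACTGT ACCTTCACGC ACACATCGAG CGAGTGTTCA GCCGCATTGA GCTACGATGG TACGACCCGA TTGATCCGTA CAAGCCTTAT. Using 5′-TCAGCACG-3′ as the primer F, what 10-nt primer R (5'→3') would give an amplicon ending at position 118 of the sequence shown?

The forward primer binds at positions 42–49; the product's 3' end on the top strand is position 118.
The reverse primer anneals to the top strand over positions 109–118, i.e. to GCACACATCG.
Its sequence written 5'→3' is the reverse complement: CGATGTGTGC.

5'-CGATGTGTGC-3'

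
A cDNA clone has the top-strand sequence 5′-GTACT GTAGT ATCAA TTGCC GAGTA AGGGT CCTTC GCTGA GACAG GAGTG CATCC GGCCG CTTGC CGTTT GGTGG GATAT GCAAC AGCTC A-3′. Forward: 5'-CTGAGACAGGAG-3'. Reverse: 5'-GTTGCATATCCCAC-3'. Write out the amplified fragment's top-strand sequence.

5'-CTGAGACAGGAGTGCATCCGGCCGCTTGCCGTTTGGTGGGATATGCAAC-3'

Forward primer CTGAGACAGGAG is found on the top strand at positions 37–48.
The reverse primer's reverse complement is GTGGGATATGCAAC, which matches the template at positions 72–85.
The product is the template from position 37 through 85 (49 bp).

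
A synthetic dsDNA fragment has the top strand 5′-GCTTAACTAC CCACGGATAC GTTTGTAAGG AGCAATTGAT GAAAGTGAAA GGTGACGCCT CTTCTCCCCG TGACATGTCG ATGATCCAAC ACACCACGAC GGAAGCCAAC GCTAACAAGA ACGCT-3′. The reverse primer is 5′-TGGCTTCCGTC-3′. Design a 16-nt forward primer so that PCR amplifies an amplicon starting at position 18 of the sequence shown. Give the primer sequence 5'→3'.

5'-TACGTTTGTAAGGAGC-3'

The reverse primer's reverse complement GACGGAAGCCA matches the template at positions 98–108; the product starts at position 18.
The forward primer is identical to the top strand over positions 18–33: TACGTTTGTAAGGAGC.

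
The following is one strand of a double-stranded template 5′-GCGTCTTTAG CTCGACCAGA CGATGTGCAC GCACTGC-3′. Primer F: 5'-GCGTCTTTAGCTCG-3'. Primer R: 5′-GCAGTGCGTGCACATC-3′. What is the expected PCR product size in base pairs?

Scanning the template, GCGTCTTTAGCTCG occurs at positions 1–14; this primer anneals to the bottom strand there with its 3' end pointing downstream.
Taking the reverse complement of GCAGTGCGTGCACATC gives GATGTGCACGCACTGC, found at positions 22–37 on the template; the primer anneals here to the top strand with its 3' end pointing upstream.
Amplicon spans positions 1–37: 37 bp.

37 bp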